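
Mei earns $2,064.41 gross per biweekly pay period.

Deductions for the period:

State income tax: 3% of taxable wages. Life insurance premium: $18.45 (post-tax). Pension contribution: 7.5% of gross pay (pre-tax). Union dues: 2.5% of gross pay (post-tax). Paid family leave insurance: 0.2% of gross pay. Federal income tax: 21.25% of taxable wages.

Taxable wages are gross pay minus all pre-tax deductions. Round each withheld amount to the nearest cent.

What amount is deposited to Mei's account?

$1,372.31

Pension contribution: $2,064.41 × 0.075 = $154.83
Taxable wages = $2,064.41 − $154.83 = $1,909.58
Federal income tax: $1,909.58 × 0.2125 = $405.79
State income tax: $1,909.58 × 0.03 = $57.29
Paid family leave insurance: $2,064.41 × 0.002 = $4.13
Life insurance premium: $18.45
Union dues: $2,064.41 × 0.025 = $51.61
Total deductions = $154.83 + $405.79 + $57.29 + $4.13 + $18.45 + $51.61 = $692.10
Net pay = $2,064.41 − $692.10 = $1,372.31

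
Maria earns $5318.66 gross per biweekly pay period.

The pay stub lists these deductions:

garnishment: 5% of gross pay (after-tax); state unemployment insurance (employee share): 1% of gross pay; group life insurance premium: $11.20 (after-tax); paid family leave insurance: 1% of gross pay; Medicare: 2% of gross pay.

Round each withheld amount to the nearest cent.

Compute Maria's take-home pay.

$4828.78

Medicare: $5318.66 × 0.02 = $106.37
State unemployment insurance (employee share): $5318.66 × 0.01 = $53.19
Paid family leave insurance: $5318.66 × 0.01 = $53.19
Group life insurance premium: $11.20
Garnishment: $5318.66 × 0.05 = $265.93
Total deductions = $106.37 + $53.19 + $53.19 + $11.20 + $265.93 = $489.88
Net pay = $5318.66 − $489.88 = $4828.78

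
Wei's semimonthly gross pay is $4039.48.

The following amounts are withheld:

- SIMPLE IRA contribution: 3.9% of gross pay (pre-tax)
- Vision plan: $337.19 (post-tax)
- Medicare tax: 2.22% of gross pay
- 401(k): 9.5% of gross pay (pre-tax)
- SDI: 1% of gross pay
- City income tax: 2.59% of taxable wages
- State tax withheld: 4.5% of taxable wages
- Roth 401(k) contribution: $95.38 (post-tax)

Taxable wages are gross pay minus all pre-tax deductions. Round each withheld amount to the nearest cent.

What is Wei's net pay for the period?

$2687.53

401(k): $4039.48 × 0.095 = $383.75
SIMPLE IRA contribution: $4039.48 × 0.039 = $157.54
Pre-tax total = $383.75 + $157.54 = $541.29
Taxable wages = $4039.48 − $541.29 = $3498.19
State tax withheld: $3498.19 × 0.045 = $157.42
City income tax: $3498.19 × 0.0259 = $90.60
SDI: $4039.48 × 0.01 = $40.39
Medicare tax: $4039.48 × 0.0222 = $89.68
Roth 401(k) contribution: $95.38
Vision plan: $337.19
Total deductions = $383.75 + $157.54 + $157.42 + $90.60 + $40.39 + $89.68 + $95.38 + $337.19 = $1351.95
Net pay = $4039.48 − $1351.95 = $2687.53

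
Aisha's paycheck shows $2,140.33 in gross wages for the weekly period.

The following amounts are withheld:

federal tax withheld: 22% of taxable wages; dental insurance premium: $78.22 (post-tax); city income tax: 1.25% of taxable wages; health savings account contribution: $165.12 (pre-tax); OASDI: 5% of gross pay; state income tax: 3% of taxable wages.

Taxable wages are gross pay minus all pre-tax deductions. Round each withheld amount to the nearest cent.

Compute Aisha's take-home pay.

$1,271.47

Health savings account contribution: $165.12
Taxable wages = $2,140.33 − $165.12 = $1,975.21
State income tax: $1,975.21 × 0.03 = $59.26
City income tax: $1,975.21 × 0.0125 = $24.69
Federal tax withheld: $1,975.21 × 0.22 = $434.55
OASDI: $2,140.33 × 0.05 = $107.02
Dental insurance premium: $78.22
Total deductions = $165.12 + $59.26 + $24.69 + $434.55 + $107.02 + $78.22 = $868.86
Net pay = $2,140.33 − $868.86 = $1,271.47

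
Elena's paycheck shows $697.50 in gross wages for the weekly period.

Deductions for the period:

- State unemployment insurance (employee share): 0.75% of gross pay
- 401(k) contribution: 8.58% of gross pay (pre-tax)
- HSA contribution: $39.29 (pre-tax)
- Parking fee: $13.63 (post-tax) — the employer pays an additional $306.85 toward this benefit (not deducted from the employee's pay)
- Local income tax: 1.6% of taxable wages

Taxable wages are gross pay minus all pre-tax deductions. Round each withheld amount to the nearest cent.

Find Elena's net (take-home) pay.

HSA contribution: $39.29
401(k) contribution: $697.50 × 0.0858 = $59.85
Pre-tax total = $39.29 + $59.85 = $99.14
Taxable wages = $697.50 − $99.14 = $598.36
Local income tax: $598.36 × 0.016 = $9.57
State unemployment insurance (employee share): $697.50 × 0.0075 = $5.23
Parking fee: $13.63
(Employer's $306.85 toward parking fee is not withheld from the employee.)
Total deductions = $39.29 + $59.85 + $9.57 + $5.23 + $13.63 = $127.57
Net pay = $697.50 − $127.57 = $569.93

$569.93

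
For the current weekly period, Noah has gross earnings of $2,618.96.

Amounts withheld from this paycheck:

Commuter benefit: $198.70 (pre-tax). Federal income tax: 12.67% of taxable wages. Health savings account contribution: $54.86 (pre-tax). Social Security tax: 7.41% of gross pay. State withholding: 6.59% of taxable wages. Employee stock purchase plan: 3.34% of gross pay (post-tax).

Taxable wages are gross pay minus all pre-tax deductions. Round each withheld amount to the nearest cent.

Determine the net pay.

$1,628.29

Health savings account contribution: $54.86
Commuter benefit: $198.70
Pre-tax total = $54.86 + $198.70 = $253.56
Taxable wages = $2,618.96 − $253.56 = $2,365.40
Federal income tax: $2,365.40 × 0.1267 = $299.70
State withholding: $2,365.40 × 0.0659 = $155.88
Social Security tax: $2,618.96 × 0.0741 = $194.06
Employee stock purchase plan: $2,618.96 × 0.0334 = $87.47
Total deductions = $54.86 + $198.70 + $299.70 + $155.88 + $194.06 + $87.47 = $990.67
Net pay = $2,618.96 − $990.67 = $1,628.29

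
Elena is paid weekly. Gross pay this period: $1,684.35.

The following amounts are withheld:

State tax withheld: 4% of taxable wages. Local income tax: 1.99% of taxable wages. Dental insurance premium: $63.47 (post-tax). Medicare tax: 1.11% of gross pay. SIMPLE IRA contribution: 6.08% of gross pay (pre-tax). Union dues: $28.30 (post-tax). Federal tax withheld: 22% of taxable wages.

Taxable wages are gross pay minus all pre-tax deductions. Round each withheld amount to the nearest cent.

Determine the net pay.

SIMPLE IRA contribution: $1,684.35 × 0.0608 = $102.41
Taxable wages = $1,684.35 − $102.41 = $1,581.94
State tax withheld: $1,581.94 × 0.04 = $63.28
Federal tax withheld: $1,581.94 × 0.22 = $348.03
Local income tax: $1,581.94 × 0.0199 = $31.48
Medicare tax: $1,684.35 × 0.0111 = $18.70
Dental insurance premium: $63.47
Union dues: $28.30
Total deductions = $102.41 + $63.28 + $348.03 + $31.48 + $18.70 + $63.47 + $28.30 = $655.67
Net pay = $1,684.35 − $655.67 = $1,028.68

$1,028.68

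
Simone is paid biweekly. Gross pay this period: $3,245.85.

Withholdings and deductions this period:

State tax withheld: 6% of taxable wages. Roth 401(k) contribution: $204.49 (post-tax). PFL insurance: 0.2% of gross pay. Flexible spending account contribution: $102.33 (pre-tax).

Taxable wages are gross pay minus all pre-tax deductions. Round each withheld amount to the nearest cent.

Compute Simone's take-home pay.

$2,743.93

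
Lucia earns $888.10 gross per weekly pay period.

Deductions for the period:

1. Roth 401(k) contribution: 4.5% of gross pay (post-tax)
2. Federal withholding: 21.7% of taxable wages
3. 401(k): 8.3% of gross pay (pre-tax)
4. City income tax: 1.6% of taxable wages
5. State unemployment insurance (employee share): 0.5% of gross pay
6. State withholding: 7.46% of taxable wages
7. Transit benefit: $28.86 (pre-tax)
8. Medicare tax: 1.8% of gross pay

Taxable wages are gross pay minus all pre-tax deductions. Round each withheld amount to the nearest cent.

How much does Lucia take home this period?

$483.51

Transit benefit: $28.86
401(k): $888.10 × 0.083 = $73.71
Pre-tax total = $28.86 + $73.71 = $102.57
Taxable wages = $888.10 − $102.57 = $785.53
Federal withholding: $785.53 × 0.217 = $170.46
State withholding: $785.53 × 0.0746 = $58.60
City income tax: $785.53 × 0.016 = $12.57
State unemployment insurance (employee share): $888.10 × 0.005 = $4.44
Medicare tax: $888.10 × 0.018 = $15.99
Roth 401(k) contribution: $888.10 × 0.045 = $39.96
Total deductions = $28.86 + $73.71 + $170.46 + $58.60 + $12.57 + $4.44 + $15.99 + $39.96 = $404.59
Net pay = $888.10 − $404.59 = $483.51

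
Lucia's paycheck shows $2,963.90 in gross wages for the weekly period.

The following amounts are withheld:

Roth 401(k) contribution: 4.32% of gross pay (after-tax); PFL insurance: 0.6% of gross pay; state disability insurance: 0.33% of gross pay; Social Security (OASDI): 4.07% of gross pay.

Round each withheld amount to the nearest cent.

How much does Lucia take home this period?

State disability insurance: $2,963.90 × 0.0033 = $9.78
PFL insurance: $2,963.90 × 0.006 = $17.78
Social Security (OASDI): $2,963.90 × 0.0407 = $120.63
Roth 401(k) contribution: $2,963.90 × 0.0432 = $128.04
Total deductions = $9.78 + $17.78 + $120.63 + $128.04 = $276.23
Net pay = $2,963.90 − $276.23 = $2,687.67

$2,687.67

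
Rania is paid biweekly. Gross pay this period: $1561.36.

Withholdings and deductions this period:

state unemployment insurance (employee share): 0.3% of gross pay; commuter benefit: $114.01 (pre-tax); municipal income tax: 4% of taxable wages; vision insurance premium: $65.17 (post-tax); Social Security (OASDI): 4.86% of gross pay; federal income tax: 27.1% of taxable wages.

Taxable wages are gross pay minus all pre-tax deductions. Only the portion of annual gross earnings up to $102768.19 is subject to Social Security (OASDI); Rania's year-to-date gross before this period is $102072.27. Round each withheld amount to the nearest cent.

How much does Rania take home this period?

$893.56

Commuter benefit: $114.01
Taxable wages = $1561.36 − $114.01 = $1447.35
Municipal income tax: $1447.35 × 0.04 = $57.89
Federal income tax: $1447.35 × 0.271 = $392.23
State unemployment insurance (employee share): $1561.36 × 0.003 = $4.68
Social Security (OASDI): only $102768.19 − $102072.27 = $695.92 of this check is subject → $695.92 × 0.0486 = $33.82
Vision insurance premium: $65.17
Total deductions = $114.01 + $57.89 + $392.23 + $4.68 + $33.82 + $65.17 = $667.80
Net pay = $1561.36 − $667.80 = $893.56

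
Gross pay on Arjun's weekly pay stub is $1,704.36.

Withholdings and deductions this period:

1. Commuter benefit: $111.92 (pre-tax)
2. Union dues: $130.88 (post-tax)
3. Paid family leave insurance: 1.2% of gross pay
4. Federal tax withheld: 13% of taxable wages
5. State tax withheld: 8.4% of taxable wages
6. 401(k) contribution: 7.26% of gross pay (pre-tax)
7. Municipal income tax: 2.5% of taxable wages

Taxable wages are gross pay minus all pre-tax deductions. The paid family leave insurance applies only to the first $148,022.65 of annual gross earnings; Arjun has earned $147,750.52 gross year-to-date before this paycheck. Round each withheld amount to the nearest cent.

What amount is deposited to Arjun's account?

$983.53

401(k) contribution: $1,704.36 × 0.0726 = $123.74
Commuter benefit: $111.92
Pre-tax total = $123.74 + $111.92 = $235.66
Taxable wages = $1,704.36 − $235.66 = $1,468.70
Municipal income tax: $1,468.70 × 0.025 = $36.72
Federal tax withheld: $1,468.70 × 0.13 = $190.93
State tax withheld: $1,468.70 × 0.084 = $123.37
Paid family leave insurance: only $148,022.65 − $147,750.52 = $272.13 of this check is subject → $272.13 × 0.012 = $3.27
Union dues: $130.88
Total deductions = $123.74 + $111.92 + $36.72 + $190.93 + $123.37 + $3.27 + $130.88 = $720.83
Net pay = $1,704.36 − $720.83 = $983.53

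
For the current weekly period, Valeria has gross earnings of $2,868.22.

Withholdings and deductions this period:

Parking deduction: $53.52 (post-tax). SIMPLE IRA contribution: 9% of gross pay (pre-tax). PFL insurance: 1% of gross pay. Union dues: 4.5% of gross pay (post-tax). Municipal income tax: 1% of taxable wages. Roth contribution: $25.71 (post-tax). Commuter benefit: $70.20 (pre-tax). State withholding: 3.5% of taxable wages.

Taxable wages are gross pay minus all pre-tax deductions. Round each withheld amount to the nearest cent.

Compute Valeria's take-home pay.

$2,188.60

SIMPLE IRA contribution: $2,868.22 × 0.09 = $258.14
Commuter benefit: $70.20
Pre-tax total = $258.14 + $70.20 = $328.34
Taxable wages = $2,868.22 − $328.34 = $2,539.88
Municipal income tax: $2,539.88 × 0.01 = $25.40
State withholding: $2,539.88 × 0.035 = $88.90
PFL insurance: $2,868.22 × 0.01 = $28.68
Union dues: $2,868.22 × 0.045 = $129.07
Parking deduction: $53.52
Roth contribution: $25.71
Total deductions = $258.14 + $70.20 + $25.40 + $88.90 + $28.68 + $129.07 + $53.52 + $25.71 = $679.62
Net pay = $2,868.22 − $679.62 = $2,188.60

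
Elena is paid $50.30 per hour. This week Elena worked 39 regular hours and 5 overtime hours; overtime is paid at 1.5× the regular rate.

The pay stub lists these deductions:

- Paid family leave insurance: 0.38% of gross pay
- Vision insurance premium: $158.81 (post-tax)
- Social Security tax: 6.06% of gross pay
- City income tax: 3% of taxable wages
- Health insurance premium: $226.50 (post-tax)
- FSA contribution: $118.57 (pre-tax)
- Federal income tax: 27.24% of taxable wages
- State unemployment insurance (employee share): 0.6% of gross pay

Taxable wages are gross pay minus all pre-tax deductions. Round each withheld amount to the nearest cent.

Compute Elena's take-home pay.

$998.97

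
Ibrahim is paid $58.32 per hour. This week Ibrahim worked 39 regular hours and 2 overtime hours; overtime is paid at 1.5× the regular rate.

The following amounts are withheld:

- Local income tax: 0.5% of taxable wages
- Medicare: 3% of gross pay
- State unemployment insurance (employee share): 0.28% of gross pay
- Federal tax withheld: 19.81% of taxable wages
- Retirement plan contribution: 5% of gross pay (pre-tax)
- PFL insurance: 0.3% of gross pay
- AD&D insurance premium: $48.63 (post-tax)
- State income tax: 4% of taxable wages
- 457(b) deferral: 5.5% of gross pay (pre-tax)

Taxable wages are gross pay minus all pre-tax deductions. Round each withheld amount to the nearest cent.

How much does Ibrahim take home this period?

Regular pay: 39 × $58.32 = $2,274.48
Overtime pay: 2 × $58.32 × 1.5 = $174.96
Gross pay = $2,274.48 + $174.96 = $2,449.44
Retirement plan contribution: $2,449.44 × 0.05 = $122.47
457(b) deferral: $2,449.44 × 0.055 = $134.72
Pre-tax total = $122.47 + $134.72 = $257.19
Taxable wages = $2,449.44 − $257.19 = $2,192.25
Local income tax: $2,192.25 × 0.005 = $10.96
State income tax: $2,192.25 × 0.04 = $87.69
Federal tax withheld: $2,192.25 × 0.1981 = $434.28
PFL insurance: $2,449.44 × 0.003 = $7.35
Medicare: $2,449.44 × 0.03 = $73.48
State unemployment insurance (employee share): $2,449.44 × 0.0028 = $6.86
AD&D insurance premium: $48.63
Total deductions = $122.47 + $134.72 + $10.96 + $87.69 + $434.28 + $7.35 + $73.48 + $6.86 + $48.63 = $926.44
Net pay = $2,449.44 − $926.44 = $1,523.00

$1,523.00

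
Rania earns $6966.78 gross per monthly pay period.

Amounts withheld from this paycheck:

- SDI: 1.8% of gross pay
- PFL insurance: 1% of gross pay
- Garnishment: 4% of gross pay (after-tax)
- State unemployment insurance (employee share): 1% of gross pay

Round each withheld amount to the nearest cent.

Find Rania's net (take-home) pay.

$6423.37

State unemployment insurance (employee share): $6966.78 × 0.01 = $69.67
SDI: $6966.78 × 0.018 = $125.40
PFL insurance: $6966.78 × 0.01 = $69.67
Garnishment: $6966.78 × 0.04 = $278.67
Total deductions = $69.67 + $125.40 + $69.67 + $278.67 = $543.41
Net pay = $6966.78 − $543.41 = $6423.37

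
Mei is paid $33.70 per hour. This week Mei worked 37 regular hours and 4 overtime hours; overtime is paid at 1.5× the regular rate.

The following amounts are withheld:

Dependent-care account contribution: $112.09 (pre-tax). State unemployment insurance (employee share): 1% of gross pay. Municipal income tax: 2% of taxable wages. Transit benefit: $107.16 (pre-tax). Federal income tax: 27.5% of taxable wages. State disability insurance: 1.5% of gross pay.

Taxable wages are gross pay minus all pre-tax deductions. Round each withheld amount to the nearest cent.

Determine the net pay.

Regular pay: 37 × $33.70 = $1246.90
Overtime pay: 4 × $33.70 × 1.5 = $202.20
Gross pay = $1246.90 + $202.20 = $1449.10
Dependent-care account contribution: $112.09
Transit benefit: $107.16
Pre-tax total = $112.09 + $107.16 = $219.25
Taxable wages = $1449.10 − $219.25 = $1229.85
Municipal income tax: $1229.85 × 0.02 = $24.60
Federal income tax: $1229.85 × 0.275 = $338.21
State unemployment insurance (employee share): $1449.10 × 0.01 = $14.49
State disability insurance: $1449.10 × 0.015 = $21.74
Total deductions = $112.09 + $107.16 + $24.60 + $338.21 + $14.49 + $21.74 = $618.29
Net pay = $1449.10 − $618.29 = $830.81

$830.81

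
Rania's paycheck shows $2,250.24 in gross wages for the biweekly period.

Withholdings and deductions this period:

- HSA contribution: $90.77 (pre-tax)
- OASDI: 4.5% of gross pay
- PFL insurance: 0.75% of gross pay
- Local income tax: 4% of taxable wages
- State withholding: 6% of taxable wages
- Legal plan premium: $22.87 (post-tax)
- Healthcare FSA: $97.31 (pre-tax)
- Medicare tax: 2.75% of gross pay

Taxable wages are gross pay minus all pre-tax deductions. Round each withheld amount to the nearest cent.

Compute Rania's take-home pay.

Healthcare FSA: $97.31
HSA contribution: $90.77
Pre-tax total = $97.31 + $90.77 = $188.08
Taxable wages = $2,250.24 − $188.08 = $2,062.16
Local income tax: $2,062.16 × 0.04 = $82.49
State withholding: $2,062.16 × 0.06 = $123.73
OASDI: $2,250.24 × 0.045 = $101.26
PFL insurance: $2,250.24 × 0.0075 = $16.88
Medicare tax: $2,250.24 × 0.0275 = $61.88
Legal plan premium: $22.87
Total deductions = $97.31 + $90.77 + $82.49 + $123.73 + $101.26 + $16.88 + $61.88 + $22.87 = $597.19
Net pay = $2,250.24 − $597.19 = $1,653.05

$1,653.05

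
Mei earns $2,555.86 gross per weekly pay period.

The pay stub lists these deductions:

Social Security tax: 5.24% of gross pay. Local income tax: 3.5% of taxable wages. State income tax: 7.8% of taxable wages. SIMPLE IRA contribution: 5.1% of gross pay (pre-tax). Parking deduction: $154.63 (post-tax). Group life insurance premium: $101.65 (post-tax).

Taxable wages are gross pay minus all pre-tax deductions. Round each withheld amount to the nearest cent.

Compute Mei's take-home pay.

$1,761.22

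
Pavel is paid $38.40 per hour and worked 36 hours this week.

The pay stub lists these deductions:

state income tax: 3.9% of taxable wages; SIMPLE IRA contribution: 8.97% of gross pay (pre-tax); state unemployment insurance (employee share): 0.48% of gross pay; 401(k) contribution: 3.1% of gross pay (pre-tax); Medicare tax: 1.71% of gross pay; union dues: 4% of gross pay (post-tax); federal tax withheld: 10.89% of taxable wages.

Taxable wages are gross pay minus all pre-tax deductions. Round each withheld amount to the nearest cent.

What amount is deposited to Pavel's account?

Gross pay: 36 × $38.40 = $1382.40
401(k) contribution: $1382.40 × 0.031 = $42.85
SIMPLE IRA contribution: $1382.40 × 0.0897 = $124.00
Pre-tax total = $42.85 + $124.00 = $166.85
Taxable wages = $1382.40 − $166.85 = $1215.55
Federal tax withheld: $1215.55 × 0.1089 = $132.37
State income tax: $1215.55 × 0.039 = $47.41
Medicare tax: $1382.40 × 0.0171 = $23.64
State unemployment insurance (employee share): $1382.40 × 0.0048 = $6.64
Union dues: $1382.40 × 0.04 = $55.30
Total deductions = $42.85 + $124.00 + $132.37 + $47.41 + $23.64 + $6.64 + $55.30 = $432.21
Net pay = $1382.40 − $432.21 = $950.19

$950.19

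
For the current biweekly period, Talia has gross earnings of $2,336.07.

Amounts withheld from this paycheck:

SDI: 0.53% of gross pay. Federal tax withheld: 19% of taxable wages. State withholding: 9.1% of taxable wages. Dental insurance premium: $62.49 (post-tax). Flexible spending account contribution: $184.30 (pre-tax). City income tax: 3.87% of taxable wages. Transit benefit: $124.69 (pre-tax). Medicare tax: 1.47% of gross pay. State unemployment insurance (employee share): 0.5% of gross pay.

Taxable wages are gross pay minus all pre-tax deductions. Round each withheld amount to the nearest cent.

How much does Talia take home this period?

$1,258.13

Transit benefit: $124.69
Flexible spending account contribution: $184.30
Pre-tax total = $124.69 + $184.30 = $308.99
Taxable wages = $2,336.07 − $308.99 = $2,027.08
Federal tax withheld: $2,027.08 × 0.19 = $385.15
City income tax: $2,027.08 × 0.0387 = $78.45
State withholding: $2,027.08 × 0.091 = $184.46
SDI: $2,336.07 × 0.0053 = $12.38
Medicare tax: $2,336.07 × 0.0147 = $34.34
State unemployment insurance (employee share): $2,336.07 × 0.005 = $11.68
Dental insurance premium: $62.49
Total deductions = $124.69 + $184.30 + $385.15 + $78.45 + $184.46 + $12.38 + $34.34 + $11.68 + $62.49 = $1,077.94
Net pay = $2,336.07 − $1,077.94 = $1,258.13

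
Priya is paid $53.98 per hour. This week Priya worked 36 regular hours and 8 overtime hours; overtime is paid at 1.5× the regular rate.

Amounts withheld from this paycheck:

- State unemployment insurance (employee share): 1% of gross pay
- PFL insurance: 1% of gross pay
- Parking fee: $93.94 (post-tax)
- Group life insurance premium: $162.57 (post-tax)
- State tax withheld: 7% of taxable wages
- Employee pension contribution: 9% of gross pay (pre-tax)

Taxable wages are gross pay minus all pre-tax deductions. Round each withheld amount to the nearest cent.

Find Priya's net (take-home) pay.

Regular pay: 36 × $53.98 = $1943.28
Overtime pay: 8 × $53.98 × 1.5 = $647.76
Gross pay = $1943.28 + $647.76 = $2591.04
Employee pension contribution: $2591.04 × 0.09 = $233.19
Taxable wages = $2591.04 − $233.19 = $2357.85
State tax withheld: $2357.85 × 0.07 = $165.05
PFL insurance: $2591.04 × 0.01 = $25.91
State unemployment insurance (employee share): $2591.04 × 0.01 = $25.91
Parking fee: $93.94
Group life insurance premium: $162.57
Total deductions = $233.19 + $165.05 + $25.91 + $25.91 + $93.94 + $162.57 = $706.57
Net pay = $2591.04 − $706.57 = $1884.47

$1884.47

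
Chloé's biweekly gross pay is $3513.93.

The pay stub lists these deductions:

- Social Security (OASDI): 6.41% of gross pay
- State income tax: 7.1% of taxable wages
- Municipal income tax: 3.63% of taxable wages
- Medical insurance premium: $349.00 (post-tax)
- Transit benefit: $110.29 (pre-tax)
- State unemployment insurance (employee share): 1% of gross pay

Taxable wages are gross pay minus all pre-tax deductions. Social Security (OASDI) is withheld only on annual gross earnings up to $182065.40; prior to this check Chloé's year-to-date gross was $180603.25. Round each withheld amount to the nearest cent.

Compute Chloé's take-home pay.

Transit benefit: $110.29
Taxable wages = $3513.93 − $110.29 = $3403.64
State income tax: $3403.64 × 0.071 = $241.66
Municipal income tax: $3403.64 × 0.0363 = $123.55
Social Security (OASDI): only $182065.40 − $180603.25 = $1462.15 of this check is subject → $1462.15 × 0.0641 = $93.72
State unemployment insurance (employee share): $3513.93 × 0.01 = $35.14
Medical insurance premium: $349.00
Total deductions = $110.29 + $241.66 + $123.55 + $93.72 + $35.14 + $349.00 = $953.36
Net pay = $3513.93 − $953.36 = $2560.57

$2560.57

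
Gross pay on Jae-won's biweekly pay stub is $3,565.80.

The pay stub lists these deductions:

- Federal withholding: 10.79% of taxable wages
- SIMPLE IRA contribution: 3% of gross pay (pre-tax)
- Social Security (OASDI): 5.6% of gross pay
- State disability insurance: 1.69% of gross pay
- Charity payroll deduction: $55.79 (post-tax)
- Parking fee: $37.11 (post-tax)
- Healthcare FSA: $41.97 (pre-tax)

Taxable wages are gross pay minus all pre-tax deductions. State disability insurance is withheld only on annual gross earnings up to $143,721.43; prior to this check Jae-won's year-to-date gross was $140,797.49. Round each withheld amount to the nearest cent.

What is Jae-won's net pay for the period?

$2,706.19

Healthcare FSA: $41.97
SIMPLE IRA contribution: $3,565.80 × 0.03 = $106.97
Pre-tax total = $41.97 + $106.97 = $148.94
Taxable wages = $3,565.80 − $148.94 = $3,416.86
Federal withholding: $3,416.86 × 0.1079 = $368.68
State disability insurance: only $143,721.43 − $140,797.49 = $2,923.94 of this check is subject → $2,923.94 × 0.0169 = $49.41
Social Security (OASDI): $3,565.80 × 0.056 = $199.68
Charity payroll deduction: $55.79
Parking fee: $37.11
Total deductions = $41.97 + $106.97 + $368.68 + $49.41 + $199.68 + $55.79 + $37.11 = $859.61
Net pay = $3,565.80 − $859.61 = $2,706.19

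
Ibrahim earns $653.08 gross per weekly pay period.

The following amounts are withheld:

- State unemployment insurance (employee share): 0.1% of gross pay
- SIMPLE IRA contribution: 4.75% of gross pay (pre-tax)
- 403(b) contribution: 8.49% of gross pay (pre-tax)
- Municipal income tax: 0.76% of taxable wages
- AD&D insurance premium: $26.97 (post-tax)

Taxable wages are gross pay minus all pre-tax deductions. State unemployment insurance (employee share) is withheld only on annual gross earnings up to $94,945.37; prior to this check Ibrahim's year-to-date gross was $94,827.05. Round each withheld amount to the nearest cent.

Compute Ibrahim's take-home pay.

403(b) contribution: $653.08 × 0.0849 = $55.45
SIMPLE IRA contribution: $653.08 × 0.0475 = $31.02
Pre-tax total = $55.45 + $31.02 = $86.47
Taxable wages = $653.08 − $86.47 = $566.61
Municipal income tax: $566.61 × 0.0076 = $4.31
State unemployment insurance (employee share): only $94,945.37 − $94,827.05 = $118.32 of this check is subject → $118.32 × 0.001 = $0.12
AD&D insurance premium: $26.97
Total deductions = $55.45 + $31.02 + $4.31 + $0.12 + $26.97 = $117.87
Net pay = $653.08 − $117.87 = $535.21

$535.21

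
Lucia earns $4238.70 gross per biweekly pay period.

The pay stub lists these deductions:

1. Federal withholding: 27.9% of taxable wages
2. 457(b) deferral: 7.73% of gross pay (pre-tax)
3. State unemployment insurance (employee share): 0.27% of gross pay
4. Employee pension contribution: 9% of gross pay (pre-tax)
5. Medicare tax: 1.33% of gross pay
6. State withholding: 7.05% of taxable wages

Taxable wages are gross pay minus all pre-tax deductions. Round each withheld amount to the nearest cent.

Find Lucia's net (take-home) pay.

Employee pension contribution: $4238.70 × 0.09 = $381.48
457(b) deferral: $4238.70 × 0.0773 = $327.65
Pre-tax total = $381.48 + $327.65 = $709.13
Taxable wages = $4238.70 − $709.13 = $3529.57
Federal withholding: $3529.57 × 0.279 = $984.75
State withholding: $3529.57 × 0.0705 = $248.83
Medicare tax: $4238.70 × 0.0133 = $56.37
State unemployment insurance (employee share): $4238.70 × 0.0027 = $11.44
Total deductions = $381.48 + $327.65 + $984.75 + $248.83 + $56.37 + $11.44 = $2010.52
Net pay = $4238.70 − $2010.52 = $2228.18

$2228.18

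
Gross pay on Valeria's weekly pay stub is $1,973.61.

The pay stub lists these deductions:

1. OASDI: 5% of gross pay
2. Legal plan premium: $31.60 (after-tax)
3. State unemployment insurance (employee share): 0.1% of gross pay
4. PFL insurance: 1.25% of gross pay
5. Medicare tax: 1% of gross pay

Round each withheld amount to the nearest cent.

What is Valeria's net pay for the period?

$1,796.95

PFL insurance: $1,973.61 × 0.0125 = $24.67
State unemployment insurance (employee share): $1,973.61 × 0.001 = $1.97
Medicare tax: $1,973.61 × 0.01 = $19.74
OASDI: $1,973.61 × 0.05 = $98.68
Legal plan premium: $31.60
Total deductions = $24.67 + $1.97 + $19.74 + $98.68 + $31.60 = $176.66
Net pay = $1,973.61 − $176.66 = $1,796.95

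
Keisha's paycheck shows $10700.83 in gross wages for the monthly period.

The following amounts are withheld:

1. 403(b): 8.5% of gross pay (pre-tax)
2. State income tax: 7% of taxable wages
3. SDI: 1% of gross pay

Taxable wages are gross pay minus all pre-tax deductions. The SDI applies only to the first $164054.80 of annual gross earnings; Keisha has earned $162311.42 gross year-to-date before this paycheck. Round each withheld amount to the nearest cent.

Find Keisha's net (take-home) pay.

$9088.44

403(b): $10700.83 × 0.085 = $909.57
Taxable wages = $10700.83 − $909.57 = $9791.26
State income tax: $9791.26 × 0.07 = $685.39
SDI: only $164054.80 − $162311.42 = $1743.38 of this check is subject → $1743.38 × 0.01 = $17.43
Total deductions = $909.57 + $685.39 + $17.43 = $1612.39
Net pay = $10700.83 − $1612.39 = $9088.44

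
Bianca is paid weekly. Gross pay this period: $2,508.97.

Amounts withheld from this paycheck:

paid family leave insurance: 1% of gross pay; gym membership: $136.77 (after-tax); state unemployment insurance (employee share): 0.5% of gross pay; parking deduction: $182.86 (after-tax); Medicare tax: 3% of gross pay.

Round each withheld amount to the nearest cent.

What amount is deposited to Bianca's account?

$2,076.44

Paid family leave insurance: $2,508.97 × 0.01 = $25.09
Medicare tax: $2,508.97 × 0.03 = $75.27
State unemployment insurance (employee share): $2,508.97 × 0.005 = $12.54
Parking deduction: $182.86
Gym membership: $136.77
Total deductions = $25.09 + $75.27 + $12.54 + $182.86 + $136.77 = $432.53
Net pay = $2,508.97 − $432.53 = $2,076.44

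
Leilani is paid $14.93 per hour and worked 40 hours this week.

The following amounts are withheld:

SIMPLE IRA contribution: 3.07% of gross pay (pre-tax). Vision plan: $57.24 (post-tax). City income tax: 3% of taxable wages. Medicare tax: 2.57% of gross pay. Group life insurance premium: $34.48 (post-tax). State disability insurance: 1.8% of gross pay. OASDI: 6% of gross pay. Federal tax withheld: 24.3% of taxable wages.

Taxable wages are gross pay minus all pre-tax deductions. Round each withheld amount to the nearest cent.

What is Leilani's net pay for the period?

Gross pay: 40 × $14.93 = $597.20
SIMPLE IRA contribution: $597.20 × 0.0307 = $18.33
Taxable wages = $597.20 − $18.33 = $578.87
City income tax: $578.87 × 0.03 = $17.37
Federal tax withheld: $578.87 × 0.243 = $140.67
Medicare tax: $597.20 × 0.0257 = $15.35
OASDI: $597.20 × 0.06 = $35.83
State disability insurance: $597.20 × 0.018 = $10.75
Vision plan: $57.24
Group life insurance premium: $34.48
Total deductions = $18.33 + $17.37 + $140.67 + $15.35 + $35.83 + $10.75 + $57.24 + $34.48 = $330.02
Net pay = $597.20 − $330.02 = $267.18

$267.18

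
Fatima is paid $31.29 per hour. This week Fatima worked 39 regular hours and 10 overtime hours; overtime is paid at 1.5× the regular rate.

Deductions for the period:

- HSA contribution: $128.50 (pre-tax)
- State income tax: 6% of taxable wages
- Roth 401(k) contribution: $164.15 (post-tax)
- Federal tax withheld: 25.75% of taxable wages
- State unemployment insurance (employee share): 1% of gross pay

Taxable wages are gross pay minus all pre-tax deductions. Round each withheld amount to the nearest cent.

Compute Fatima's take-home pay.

$884.44

Regular pay: 39 × $31.29 = $1,220.31
Overtime pay: 10 × $31.29 × 1.5 = $469.35
Gross pay = $1,220.31 + $469.35 = $1,689.66
HSA contribution: $128.50
Taxable wages = $1,689.66 − $128.50 = $1,561.16
Federal tax withheld: $1,561.16 × 0.2575 = $402.00
State income tax: $1,561.16 × 0.06 = $93.67
State unemployment insurance (employee share): $1,689.66 × 0.01 = $16.90
Roth 401(k) contribution: $164.15
Total deductions = $128.50 + $402.00 + $93.67 + $16.90 + $164.15 = $805.22
Net pay = $1,689.66 − $805.22 = $884.44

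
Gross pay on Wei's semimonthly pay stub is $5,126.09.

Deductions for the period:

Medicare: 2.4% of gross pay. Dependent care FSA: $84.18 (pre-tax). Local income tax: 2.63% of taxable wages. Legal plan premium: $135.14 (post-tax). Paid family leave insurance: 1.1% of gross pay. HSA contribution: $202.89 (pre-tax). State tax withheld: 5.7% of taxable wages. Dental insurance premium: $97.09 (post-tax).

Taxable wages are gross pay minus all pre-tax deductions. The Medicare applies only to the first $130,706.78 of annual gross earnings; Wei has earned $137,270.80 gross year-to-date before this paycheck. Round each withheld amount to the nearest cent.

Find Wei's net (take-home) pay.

$4,147.31

HSA contribution: $202.89
Dependent care FSA: $84.18
Pre-tax total = $202.89 + $84.18 = $287.07
Taxable wages = $5,126.09 − $287.07 = $4,839.02
State tax withheld: $4,839.02 × 0.057 = $275.82
Local income tax: $4,839.02 × 0.0263 = $127.27
Medicare: annual cap $130,706.78 already reached (YTD $137,270.80), so $0.00
Paid family leave insurance: $5,126.09 × 0.011 = $56.39
Legal plan premium: $135.14
Dental insurance premium: $97.09
Total deductions = $202.89 + $84.18 + $275.82 + $127.27 + $0.00 + $56.39 + $135.14 + $97.09 = $978.78
Net pay = $5,126.09 − $978.78 = $4,147.31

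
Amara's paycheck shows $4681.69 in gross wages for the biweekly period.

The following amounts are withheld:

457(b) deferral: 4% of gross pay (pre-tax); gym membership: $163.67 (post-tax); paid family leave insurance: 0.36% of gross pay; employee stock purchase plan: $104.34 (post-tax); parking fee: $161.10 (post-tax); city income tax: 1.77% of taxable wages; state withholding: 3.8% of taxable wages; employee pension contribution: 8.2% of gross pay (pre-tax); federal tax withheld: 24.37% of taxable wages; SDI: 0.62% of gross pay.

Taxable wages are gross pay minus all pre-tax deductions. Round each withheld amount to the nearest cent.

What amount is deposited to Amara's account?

$2404.84

457(b) deferral: $4681.69 × 0.04 = $187.27
Employee pension contribution: $4681.69 × 0.082 = $383.90
Pre-tax total = $187.27 + $383.90 = $571.17
Taxable wages = $4681.69 − $571.17 = $4110.52
City income tax: $4110.52 × 0.0177 = $72.76
State withholding: $4110.52 × 0.038 = $156.20
Federal tax withheld: $4110.52 × 0.2437 = $1001.73
SDI: $4681.69 × 0.0062 = $29.03
Paid family leave insurance: $4681.69 × 0.0036 = $16.85
Gym membership: $163.67
Employee stock purchase plan: $104.34
Parking fee: $161.10
Total deductions = $187.27 + $383.90 + $72.76 + $156.20 + $1001.73 + $29.03 + $16.85 + $163.67 + $104.34 + $161.10 = $2276.85
Net pay = $4681.69 − $2276.85 = $2404.84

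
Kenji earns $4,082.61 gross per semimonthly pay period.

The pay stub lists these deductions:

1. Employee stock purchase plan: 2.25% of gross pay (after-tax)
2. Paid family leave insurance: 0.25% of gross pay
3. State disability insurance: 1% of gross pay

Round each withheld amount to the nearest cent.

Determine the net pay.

$3,939.71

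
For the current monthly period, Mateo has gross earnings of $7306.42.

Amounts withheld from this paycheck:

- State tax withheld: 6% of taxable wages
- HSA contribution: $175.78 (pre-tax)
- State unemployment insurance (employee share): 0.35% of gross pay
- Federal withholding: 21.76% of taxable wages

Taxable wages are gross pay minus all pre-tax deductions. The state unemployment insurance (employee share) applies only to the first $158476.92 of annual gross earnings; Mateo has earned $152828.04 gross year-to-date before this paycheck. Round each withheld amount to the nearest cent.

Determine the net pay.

$5131.40

HSA contribution: $175.78
Taxable wages = $7306.42 − $175.78 = $7130.64
State tax withheld: $7130.64 × 0.06 = $427.84
Federal withholding: $7130.64 × 0.2176 = $1551.63
State unemployment insurance (employee share): only $158476.92 − $152828.04 = $5648.88 of this check is subject → $5648.88 × 0.0035 = $19.77
Total deductions = $175.78 + $427.84 + $1551.63 + $19.77 = $2175.02
Net pay = $7306.42 − $2175.02 = $5131.40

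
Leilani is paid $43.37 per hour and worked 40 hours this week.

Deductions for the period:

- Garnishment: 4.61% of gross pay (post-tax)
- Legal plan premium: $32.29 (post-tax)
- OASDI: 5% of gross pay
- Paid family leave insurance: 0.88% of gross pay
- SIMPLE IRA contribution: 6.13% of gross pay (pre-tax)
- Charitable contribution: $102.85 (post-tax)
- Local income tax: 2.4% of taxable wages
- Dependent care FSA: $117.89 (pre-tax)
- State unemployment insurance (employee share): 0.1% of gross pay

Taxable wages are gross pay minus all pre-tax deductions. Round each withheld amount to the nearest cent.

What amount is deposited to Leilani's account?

Gross pay: 40 × $43.37 = $1,734.80
Dependent care FSA: $117.89
SIMPLE IRA contribution: $1,734.80 × 0.0613 = $106.34
Pre-tax total = $117.89 + $106.34 = $224.23
Taxable wages = $1,734.80 − $224.23 = $1,510.57
Local income tax: $1,510.57 × 0.024 = $36.25
State unemployment insurance (employee share): $1,734.80 × 0.001 = $1.73
OASDI: $1,734.80 × 0.05 = $86.74
Paid family leave insurance: $1,734.80 × 0.0088 = $15.27
Garnishment: $1,734.80 × 0.0461 = $79.97
Charitable contribution: $102.85
Legal plan premium: $32.29
Total deductions = $117.89 + $106.34 + $36.25 + $1.73 + $86.74 + $15.27 + $79.97 + $102.85 + $32.29 = $579.33
Net pay = $1,734.80 − $579.33 = $1,155.47

$1,155.47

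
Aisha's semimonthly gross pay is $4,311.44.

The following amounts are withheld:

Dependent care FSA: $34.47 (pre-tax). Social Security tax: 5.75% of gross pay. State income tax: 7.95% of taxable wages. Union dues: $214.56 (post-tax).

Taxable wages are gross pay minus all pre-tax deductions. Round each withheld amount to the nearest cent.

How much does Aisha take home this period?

$3,474.48

Dependent care FSA: $34.47
Taxable wages = $4,311.44 − $34.47 = $4,276.97
State income tax: $4,276.97 × 0.0795 = $340.02
Social Security tax: $4,311.44 × 0.0575 = $247.91
Union dues: $214.56
Total deductions = $34.47 + $340.02 + $247.91 + $214.56 = $836.96
Net pay = $4,311.44 − $836.96 = $3,474.48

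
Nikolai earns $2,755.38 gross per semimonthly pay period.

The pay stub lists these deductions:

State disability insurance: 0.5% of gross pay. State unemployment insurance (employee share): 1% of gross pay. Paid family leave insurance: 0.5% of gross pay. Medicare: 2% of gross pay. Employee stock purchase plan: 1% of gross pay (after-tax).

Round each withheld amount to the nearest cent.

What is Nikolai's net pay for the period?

$2,617.61

Paid family leave insurance: $2,755.38 × 0.005 = $13.78
State unemployment insurance (employee share): $2,755.38 × 0.01 = $27.55
State disability insurance: $2,755.38 × 0.005 = $13.78
Medicare: $2,755.38 × 0.02 = $55.11
Employee stock purchase plan: $2,755.38 × 0.01 = $27.55
Total deductions = $13.78 + $27.55 + $13.78 + $55.11 + $27.55 = $137.77
Net pay = $2,755.38 − $137.77 = $2,617.61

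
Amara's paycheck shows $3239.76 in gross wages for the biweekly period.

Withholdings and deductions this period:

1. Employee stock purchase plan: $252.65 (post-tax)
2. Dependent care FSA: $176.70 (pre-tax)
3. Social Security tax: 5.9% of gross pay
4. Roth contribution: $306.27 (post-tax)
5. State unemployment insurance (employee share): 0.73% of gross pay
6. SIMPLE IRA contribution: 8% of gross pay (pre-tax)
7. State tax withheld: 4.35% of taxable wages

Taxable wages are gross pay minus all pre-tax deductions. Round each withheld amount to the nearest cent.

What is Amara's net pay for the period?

$1908.19

SIMPLE IRA contribution: $3239.76 × 0.08 = $259.18
Dependent care FSA: $176.70
Pre-tax total = $259.18 + $176.70 = $435.88
Taxable wages = $3239.76 − $435.88 = $2803.88
State tax withheld: $2803.88 × 0.0435 = $121.97
State unemployment insurance (employee share): $3239.76 × 0.0073 = $23.65
Social Security tax: $3239.76 × 0.059 = $191.15
Roth contribution: $306.27
Employee stock purchase plan: $252.65
Total deductions = $259.18 + $176.70 + $121.97 + $23.65 + $191.15 + $306.27 + $252.65 = $1331.57
Net pay = $3239.76 − $1331.57 = $1908.19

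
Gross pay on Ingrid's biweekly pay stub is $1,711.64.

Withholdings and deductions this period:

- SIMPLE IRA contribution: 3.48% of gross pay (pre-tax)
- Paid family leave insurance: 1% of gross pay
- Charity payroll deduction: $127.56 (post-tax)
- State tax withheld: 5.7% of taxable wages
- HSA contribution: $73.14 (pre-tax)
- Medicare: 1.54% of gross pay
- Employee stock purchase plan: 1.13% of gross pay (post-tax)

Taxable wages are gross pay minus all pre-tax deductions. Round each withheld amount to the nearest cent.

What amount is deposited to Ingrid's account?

$1,298.55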